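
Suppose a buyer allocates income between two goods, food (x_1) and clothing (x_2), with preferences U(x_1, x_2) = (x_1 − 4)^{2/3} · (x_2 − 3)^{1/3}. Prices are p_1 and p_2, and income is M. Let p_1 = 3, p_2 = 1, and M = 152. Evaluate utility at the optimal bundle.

MRS = 2·(x_2−3)/(x_1−4). Tangency with p_1/p_2 gives x_2−3 = (1/2)·(p_1/p_2)·(x_1−4).
After buying the subsistence bundle (4, 3), a share 2/3 of the remaining income goes to x_1: x_1* = 4 + 2/3·(M − 4p_1 − 3p_2)/p_1.
Discretionary income = 152 − 4·3 − 3·1 = 137; x_1* = 4 + 2/3·137/3 = 34.4444; x_2* = 3 + 1/3·137/1 = 48.6667.
Utility at the optimum: U(34.4444, 48.6667) = 34.8502.

V = 34.8502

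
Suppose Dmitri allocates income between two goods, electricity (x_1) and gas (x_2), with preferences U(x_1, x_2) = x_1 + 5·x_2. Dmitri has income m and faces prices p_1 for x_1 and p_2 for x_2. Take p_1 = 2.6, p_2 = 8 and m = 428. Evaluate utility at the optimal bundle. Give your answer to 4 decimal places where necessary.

V = 267.5

Linear utility — the consumer picks whichever good has higher MU/price: 1/2.6 = 0.3846 vs 5/8 = 0.625.
x_2 gives more utility per dollar, so spend all income on x_2: x_2* = m/p_2, x_1* = 0.
Numerically: x_1* = 0, x_2* = 53.5.
Utility at the optimum: U(0, 53.5) = 267.5.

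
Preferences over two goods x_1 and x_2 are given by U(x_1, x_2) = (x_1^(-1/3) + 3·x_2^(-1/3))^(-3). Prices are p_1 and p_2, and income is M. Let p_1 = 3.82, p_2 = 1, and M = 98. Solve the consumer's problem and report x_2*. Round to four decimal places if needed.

x_2* = 60.745

MU_x_1 ∝ x_1^(-4/3), MU_x_2 ∝ 3·x_2^(-4/3), so MRS = (1/3)·(x_2/x_1)^(4/3) = p_1/p_2.
Hence x_2/x_1 = (3·p_1/p_2)^(1/(4/3)), i.e. raised to the 0.75 power.
Substitute x_2 = (x_2/x_1)·x_1 into the budget: x_1* = M/(p_1 + p_2·(x_2/x_1)).
Numerically x_2/x_1 = 6.228572, so x_1* = 98/(3.82 + 1·6.228572) = 9.7526 and x_2* = 6.228572·9.7526 = 60.745.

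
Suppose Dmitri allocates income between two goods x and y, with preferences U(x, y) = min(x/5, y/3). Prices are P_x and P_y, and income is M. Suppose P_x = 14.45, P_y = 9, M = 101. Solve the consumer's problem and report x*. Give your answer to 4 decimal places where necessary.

x* = 5.0882

With perfect complements, no substitution: consume in ratio x:y = 5:3.
Budget: P_x·x + P_y·(3/5)·x = M, so (5·P_x + 3·P_y)·x = 5·M.
Demand: x*(P_x,P_y,M) = 5·M/(5·P_x + 3·P_y), y* = 3·M/(5·P_x + 3·P_y).
Here 5·14.45 + 3·9 = 99.25, giving x* = 5.0882.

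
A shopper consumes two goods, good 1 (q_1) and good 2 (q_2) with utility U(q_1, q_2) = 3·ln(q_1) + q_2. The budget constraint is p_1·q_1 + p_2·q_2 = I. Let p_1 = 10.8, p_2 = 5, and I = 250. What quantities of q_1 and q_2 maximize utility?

q_1* = 1.3889, q_2* = 47

Set MRS = p_1/p_2: (3/q_1)/1 = p_1/p_2.
So q_1*(p_1,p_2) = 3·p_2/p_1, independent of income; and q_2* = (I − 3·p_2)/p_2.
At the given prices: q_1* = 3·5/10.8 = 1.3889, and q_2* = 47.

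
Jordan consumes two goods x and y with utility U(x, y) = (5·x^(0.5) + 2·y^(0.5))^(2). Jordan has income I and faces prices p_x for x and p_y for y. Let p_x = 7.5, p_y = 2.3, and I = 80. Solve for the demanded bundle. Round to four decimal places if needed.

x* = 7.0095, y* = 11.9255

Numerically y/x = 1.701323, so x* = 80/(7.5 + 2.3·1.701323) = 7.0095 and y* = 1.701323·7.0095 = 11.9255.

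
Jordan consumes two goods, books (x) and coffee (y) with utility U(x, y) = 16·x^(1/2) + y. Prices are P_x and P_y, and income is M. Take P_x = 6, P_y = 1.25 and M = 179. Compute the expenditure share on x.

Set MRS = P_x/P_y: 8·x^(−1/2) = P_x/P_y.
Thus x* = (8·P_y/P_x)² — independent of M — with the rest of income spent on y.
Plugging in: x* = (8·1.25/6)² = 2.7778, y* = 129.8667.
Expenditure on x: 6·2.7778 = 16.6667; share = 0.0931.

share on x = 0.0931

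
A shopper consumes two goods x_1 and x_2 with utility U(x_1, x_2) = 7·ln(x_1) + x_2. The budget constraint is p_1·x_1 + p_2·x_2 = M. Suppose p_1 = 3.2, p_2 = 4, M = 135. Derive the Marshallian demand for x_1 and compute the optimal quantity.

x_1* = 8.75

MU_x_1 = 7/x_1, MU_x_2 = 1. Tangency: 7/x_1 = p_1/p_2.
So x_1*(p_1,p_2) = 7·p_2/p_1, independent of income; and x_2* = (M − 7·p_2)/p_2.
At the given prices: x_1* = 7·4/3.2 = 8.75.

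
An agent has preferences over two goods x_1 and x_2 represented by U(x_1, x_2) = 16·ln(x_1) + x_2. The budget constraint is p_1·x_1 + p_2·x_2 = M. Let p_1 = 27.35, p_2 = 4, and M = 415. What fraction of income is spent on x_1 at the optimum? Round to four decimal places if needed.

share on x_1 = 0.1542

Set MRS = p_1/p_2: (16/x_1)/1 = p_1/p_2.
So x_1*(p_1,p_2) = 16·p_2/p_1, independent of income; and x_2* = (M − 16·p_2)/p_2.
At the given prices: x_1* = 16·4/27.35 = 2.34, and x_2* = 87.75.
Expenditure on x_1: 27.35·2.34 = 64; share = 0.1542.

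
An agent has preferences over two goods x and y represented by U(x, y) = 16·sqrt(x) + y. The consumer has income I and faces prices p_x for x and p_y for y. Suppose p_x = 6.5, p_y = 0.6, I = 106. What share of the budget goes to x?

Thus x* = (8·p_y/p_x)² — independent of I — with the rest of income spent on y.
Plugging in: x* = (8·0.6/6.5)² = 0.5453, y* = 170.759.
Expenditure on x: 6.5·0.5453 = 3.5446; share = 0.0334.

share on x = 0.0334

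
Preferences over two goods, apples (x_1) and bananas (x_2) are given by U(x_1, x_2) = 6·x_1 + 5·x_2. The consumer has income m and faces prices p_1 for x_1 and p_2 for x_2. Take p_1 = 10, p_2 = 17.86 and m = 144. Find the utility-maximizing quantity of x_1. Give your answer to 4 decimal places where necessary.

Linear utility — the consumer picks whichever good has higher MU/price: 6/10 = 0.6 vs 5/17.86 = 0.28.
x_1 gives more utility per dollar, so spend all income on x_1: x_1* = m/p_1, x_2* = 0.
Numerically: x_1* = 14.4, x_2* = 0.

x_1* = 14.4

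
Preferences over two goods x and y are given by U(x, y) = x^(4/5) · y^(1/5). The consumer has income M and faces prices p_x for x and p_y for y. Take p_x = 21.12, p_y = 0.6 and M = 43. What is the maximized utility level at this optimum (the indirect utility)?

The MRS is 4·y/x. Set MRS = p_x/p_y.
So 0.8·p_y·y = 0.2·p_x·x; combined with the budget, a share 0.8 of income goes to x.
Demand: x*(p_x,p_y,M) = 0.8·M/p_x and y* = 0.2·M/p_y.
At p_x=21.12, p_y=0.6, M=43: x* = 0.8·43/21.12 = 1.6288, y* = 14.3333.
Utility at the optimum: U(1.6288, 14.3333) = 2.5163.

V = 2.5163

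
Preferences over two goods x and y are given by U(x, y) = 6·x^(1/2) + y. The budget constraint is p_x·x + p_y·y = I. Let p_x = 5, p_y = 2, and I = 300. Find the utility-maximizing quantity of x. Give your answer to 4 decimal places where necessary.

x* = 1.44

Utility is quasi-linear in y; the FOC for x is 3/√x = p_x/p_y.
Solve: √x = 3·p_y/p_x, so x*(p_x,p_y) = (3·p_y/p_x)², and y* = (I − p_x·x*)/p_y.
Plugging in: x* = (3·2/5)² = 1.44.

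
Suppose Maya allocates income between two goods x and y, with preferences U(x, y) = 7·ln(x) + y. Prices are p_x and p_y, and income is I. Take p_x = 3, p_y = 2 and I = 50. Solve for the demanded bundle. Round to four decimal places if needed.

Set MRS = p_x/p_y: (7/x)/1 = p_x/p_y.
So x*(p_x,p_y) = 7·p_y/p_x, independent of income; and y* = (I − 7·p_y)/p_y.
At the given prices: x* = 7·2/3 = 4.6667, and y* = 18.

x* = 4.6667, y* = 18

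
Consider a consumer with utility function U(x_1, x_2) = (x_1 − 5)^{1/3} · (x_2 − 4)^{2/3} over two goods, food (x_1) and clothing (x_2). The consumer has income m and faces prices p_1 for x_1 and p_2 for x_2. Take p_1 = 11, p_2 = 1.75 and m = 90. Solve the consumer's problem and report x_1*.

x_1* = 5.8485

Discretionary income = 90 − 5·11 − 4·1.75 = 28; x_1* = 5 + 1/3·28/11 = 5.8485.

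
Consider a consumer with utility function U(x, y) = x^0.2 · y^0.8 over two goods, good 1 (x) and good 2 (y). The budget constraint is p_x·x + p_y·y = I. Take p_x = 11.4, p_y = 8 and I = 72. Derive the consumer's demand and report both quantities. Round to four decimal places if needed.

x* = 1.2632, y* = 7.2

MU_x/MU_y = (0.2·y)/(0.8·x); tangency sets this equal to p_x/p_y.
So 0.2·p_y·y = 0.8·p_x·x; combined with the budget, a share 0.2 of income goes to x.
Demand: x*(p_x,p_y,I) = 0.2·I/p_x and y* = 0.8·I/p_y.
At p_x=11.4, p_y=8, I=72: x* = 0.2·72/11.4 = 1.2632, y* = 7.2.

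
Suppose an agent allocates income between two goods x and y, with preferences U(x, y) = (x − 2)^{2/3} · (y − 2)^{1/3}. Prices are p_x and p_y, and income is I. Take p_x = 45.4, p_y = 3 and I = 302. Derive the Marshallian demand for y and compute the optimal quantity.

MRS = 2·(y−2)/(x−2). Tangency with p_x/p_y gives y−2 = (1/2)·(p_x/p_y)·(x−2).
Substituting into the budget: x* = 2 + 2/3·(I − 2·p_x − 2·p_y)/p_x, and y* = 2 + 1/3·(…)/p_y.
Discretionary income = 302 − 2·45.4 − 2·3 = 205.2; y* = 2 + 1/3·205.2/3 = 24.8.

y* = 24.8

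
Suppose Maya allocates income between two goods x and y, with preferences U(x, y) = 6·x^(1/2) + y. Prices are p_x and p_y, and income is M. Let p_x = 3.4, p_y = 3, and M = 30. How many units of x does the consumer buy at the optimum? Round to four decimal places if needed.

Solve: √x = 3·p_y/p_x, so x*(p_x,p_y) = (3·p_y/p_x)², and y* = (M − p_x·x*)/p_y.
Plugging in: x* = (3·3/3.4)² = 7.0069.

x* = 7.0069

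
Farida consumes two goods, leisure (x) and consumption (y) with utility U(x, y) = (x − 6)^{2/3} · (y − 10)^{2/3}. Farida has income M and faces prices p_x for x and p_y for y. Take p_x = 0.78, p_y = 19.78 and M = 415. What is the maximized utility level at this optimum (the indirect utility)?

V = 81.2106

This is Cobb-Douglas in (x−6, y−10): tangency gives 2/3·p_y·(y−10) = 2/3·p_x·(x−6).
After buying the subsistence bundle (6, 10), a share 0.5 of the remaining income goes to x: x* = 6 + 0.5·(M − 6p_x − 10p_y)/p_x.
Discretionary income = 415 − 6·0.78 − 10·19.78 = 212.52; x* = 6 + 0.5·212.52/0.78 = 142.2308; y* = 10 + 0.5·212.52/19.78 = 15.3721.
Utility at the optimum: U(142.2308, 15.3721) = 81.2106.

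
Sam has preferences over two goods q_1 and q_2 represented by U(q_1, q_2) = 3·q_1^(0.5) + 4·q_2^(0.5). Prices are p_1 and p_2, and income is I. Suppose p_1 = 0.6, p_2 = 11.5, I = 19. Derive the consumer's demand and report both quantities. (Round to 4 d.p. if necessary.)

q_1* = 28.9788, q_2* = 0.1402

MU_q_1 ∝ 3·q_1^(-0.5), MU_q_2 ∝ 4·q_2^(-0.5), so MRS = (3/4)·(q_2/q_1)^(0.5) = p_1/p_2.
Solve for the ratio: q_2/q_1 = [(4/3)·p_1/p_2]^(2).
Substitute q_2 = (q_2/q_1)·q_1 into the budget: q_1* = I/(p_1 + p_2·(q_2/q_1)).
Numerically q_2/q_1 = 0.004839, so q_1* = 19/(0.6 + 11.5·0.004839) = 28.9788 and q_2* = 0.004839·28.9788 = 0.1402.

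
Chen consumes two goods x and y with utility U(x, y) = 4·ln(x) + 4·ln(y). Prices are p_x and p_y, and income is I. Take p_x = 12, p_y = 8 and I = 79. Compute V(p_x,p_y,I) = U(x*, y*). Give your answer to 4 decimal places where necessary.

The MRS is y/x. Set MRS = p_x/p_y.
So 4·p_y·y = 4·p_x·x; combined with the budget, a share 0.5 of income goes to x.
Demand: x*(p_x,p_y,I) = 0.5·I/p_x and y* = 0.5·I/p_y.
At p_x=12, p_y=8, I=79: x* = 0.5·79/12 = 3.2917, y* = 4.9375.
Utility at the optimum: U(3.2917, 4.9375) = 11.153.

V = 11.153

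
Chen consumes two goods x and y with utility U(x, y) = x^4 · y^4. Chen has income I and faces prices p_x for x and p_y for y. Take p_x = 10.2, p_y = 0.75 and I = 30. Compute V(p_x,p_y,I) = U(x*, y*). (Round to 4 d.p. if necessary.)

MU_x/MU_y = (4·y)/(4·x); tangency sets this equal to p_x/p_y.
So 4·p_y·y = 4·p_x·x; combined with the budget, a share 0.5 of income goes to x.
Demand: x*(p_x,p_y,I) = 0.5·I/p_x and y* = 0.5·I/p_y.
At p_x=10.2, p_y=0.75, I=30: x* = 0.5·30/10.2 = 1.4706, y* = 20.
Utility at the optimum: U(1.4706, 20) = 748314.7951.

V = 748314.7951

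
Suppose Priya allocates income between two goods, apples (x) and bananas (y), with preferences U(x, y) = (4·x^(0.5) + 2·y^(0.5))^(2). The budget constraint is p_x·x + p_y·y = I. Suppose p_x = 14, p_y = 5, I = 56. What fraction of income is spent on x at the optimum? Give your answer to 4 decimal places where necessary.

share on x = 0.5882

From the CES first-order condition, 2·(y/x)^(0.5) = p_x/p_y.
Solve for the ratio: y/x = [(1/2)·p_x/p_y]^(2).
With the ratio pinned down, the budget gives x* = I/(p_x + p_y·(y/x)) and y* = (y/x)·x*.
Numerically y/x = 1.96, so x* = 56/(14 + 5·1.96) = 2.3529 and y* = 1.96·2.3529 = 4.6118.
Expenditure on x: 14·2.3529 = 32.9412; share = 0.5882.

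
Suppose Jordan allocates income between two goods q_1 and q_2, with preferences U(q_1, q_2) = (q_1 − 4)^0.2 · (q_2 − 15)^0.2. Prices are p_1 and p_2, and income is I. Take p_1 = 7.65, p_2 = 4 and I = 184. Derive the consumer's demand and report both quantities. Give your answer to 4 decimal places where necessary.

This is Cobb-Douglas in (q_1−4, q_2−15): tangency gives 0.2·p_2·(q_2−15) = 0.2·p_1·(q_1−4).
Substituting into the budget: q_1* = 4 + 0.5·(I − 4·p_1 − 15·p_2)/p_1, and q_2* = 15 + 0.5·(…)/p_2.
Discretionary income = 184 − 4·7.65 − 15·4 = 93.4; q_1* = 4 + 0.5·93.4/7.65 = 10.1046; q_2* = 15 + 0.5·93.4/4 = 26.675.

q_1* = 10.1046, q_2* = 26.675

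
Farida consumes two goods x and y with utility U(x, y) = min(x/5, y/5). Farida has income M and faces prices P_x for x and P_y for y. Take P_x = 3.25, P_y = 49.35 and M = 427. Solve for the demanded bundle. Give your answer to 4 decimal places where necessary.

With perfect complements, no substitution: consume in ratio x:y = 5:5.
Budget: P_x·x + P_y·x = M, so (5·P_x + 5·P_y)·x = 5·M.
Demand: x*(P_x,P_y,M) = 5·M/(5·P_x + 5·P_y), y* = 5·M/(5·P_x + 5·P_y).
Here 5·3.25 + 5·49.35 = 263, giving x* = 8.1179 and y* = 8.1179.

x* = 8.1179, y* = 8.1179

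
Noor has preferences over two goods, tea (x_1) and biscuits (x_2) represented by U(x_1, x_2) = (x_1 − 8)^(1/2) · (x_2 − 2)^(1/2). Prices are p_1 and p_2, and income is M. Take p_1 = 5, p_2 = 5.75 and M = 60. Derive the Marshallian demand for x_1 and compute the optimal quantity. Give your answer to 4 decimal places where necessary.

x_1* = 8.85

Discretionary income = 60 − 8·5 − 2·5.75 = 8.5; x_1* = 8 + 0.5·8.5/5 = 8.85.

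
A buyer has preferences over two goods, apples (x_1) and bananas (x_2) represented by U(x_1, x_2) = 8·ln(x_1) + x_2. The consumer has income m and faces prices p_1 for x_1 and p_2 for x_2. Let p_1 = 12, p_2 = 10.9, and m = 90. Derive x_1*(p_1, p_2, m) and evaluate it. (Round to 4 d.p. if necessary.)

x_1* = 7.2667

MU_x_1 = 8/x_1, MU_x_2 = 1. Tangency: 8/x_1 = p_1/p_2.
So x_1*(p_1,p_2) = 8·p_2/p_1, independent of income; and x_2* = (m − 8·p_2)/p_2.
At the given prices: x_1* = 8·10.9/12 = 7.2667.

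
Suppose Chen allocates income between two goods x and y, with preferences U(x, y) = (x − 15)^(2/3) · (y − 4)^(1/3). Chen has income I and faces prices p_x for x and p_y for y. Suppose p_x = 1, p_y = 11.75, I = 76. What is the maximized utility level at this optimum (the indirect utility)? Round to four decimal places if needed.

After buying the subsistence bundle (15, 4), a share 2/3 of the remaining income goes to x: x* = 15 + 2/3·(I − 15p_x − 4p_y)/p_x.
Discretionary income = 76 − 15·1 − 4·11.75 = 14; x* = 15 + 2/3·14/1 = 24.3333; y* = 4 + 1/3·14/11.75 = 4.3972.
Utility at the optimum: U(24.3333, 4.3972) = 3.2585.

V = 3.2585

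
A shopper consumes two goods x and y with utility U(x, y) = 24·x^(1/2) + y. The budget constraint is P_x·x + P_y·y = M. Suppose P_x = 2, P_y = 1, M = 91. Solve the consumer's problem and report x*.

x* = 36

Utility is quasi-linear in y; the FOC for x is 12/√x = P_x/P_y.
Thus x* = (12·P_y/P_x)² — independent of M — with the rest of income spent on y.
Plugging in: x* = (12·1/2)² = 36.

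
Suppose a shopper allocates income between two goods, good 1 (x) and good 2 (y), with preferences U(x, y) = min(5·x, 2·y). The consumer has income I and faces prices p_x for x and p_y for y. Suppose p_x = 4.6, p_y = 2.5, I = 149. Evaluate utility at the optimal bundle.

V = 68.6636

With perfect complements, no substitution: consume in ratio x:y = 2:5.
Budget: p_x·x + p_y·(5/2)·x = I, so (2·p_x + 5·p_y)·x = 2·I.
Demand: x*(p_x,p_y,I) = 2·I/(2·p_x + 5·p_y), y* = 5·I/(2·p_x + 5·p_y).
Here 2·4.6 + 5·2.5 = 21.7, giving x* = 13.7327 and y* = 34.3318.
Utility at the optimum: U(13.7327, 34.3318) = 68.6636.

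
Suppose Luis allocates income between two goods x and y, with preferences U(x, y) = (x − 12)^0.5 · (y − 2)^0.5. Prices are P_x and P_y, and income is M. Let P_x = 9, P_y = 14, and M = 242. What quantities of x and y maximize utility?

Let x' = x−12, y' = y−2. MRS = y'/x' = P_x/P_y.
Substituting into the budget: x* = 12 + 0.5·(M − 12·P_x − 2·P_y)/P_x, and y* = 2 + 0.5·(…)/P_y.
Discretionary income = 242 − 12·9 − 2·14 = 106; x* = 12 + 0.5·106/9 = 17.8889; y* = 2 + 0.5·106/14 = 5.7857.

x* = 17.8889, y* = 5.7857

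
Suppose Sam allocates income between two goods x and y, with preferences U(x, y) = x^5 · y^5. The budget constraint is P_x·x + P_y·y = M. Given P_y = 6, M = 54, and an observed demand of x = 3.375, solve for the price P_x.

P_x = 8

The MRS is y/x. Set MRS = P_x/P_y.
So 5·P_y·y = 5·P_x·x; combined with the budget, a share 0.5 of income goes to x.
Demand: x*(P_x,P_y,M) = 0.5·M/P_x and y* = 0.5·M/P_y.
Set x* = 3.375 in the demand function and solve for P_x: P_x = 8.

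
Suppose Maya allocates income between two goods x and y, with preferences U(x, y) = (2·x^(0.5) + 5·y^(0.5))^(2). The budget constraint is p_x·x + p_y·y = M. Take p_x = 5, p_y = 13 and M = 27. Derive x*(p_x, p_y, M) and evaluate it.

x* = 1.5864

MU_x ∝ 2·x^(-0.5), MU_y ∝ 5·y^(-0.5), so MRS = (2/5)·(y/x)^(0.5) = p_x/p_y.
Solve for the ratio: y/x = [(5/2)·p_x/p_y]^(2).
With the ratio pinned down, the budget gives x* = M/(p_x + p_y·(y/x)) and y* = (y/x)·x*.
Numerically y/x = 0.924556, so x* = 27/(5 + 13·0.924556) = 1.5864.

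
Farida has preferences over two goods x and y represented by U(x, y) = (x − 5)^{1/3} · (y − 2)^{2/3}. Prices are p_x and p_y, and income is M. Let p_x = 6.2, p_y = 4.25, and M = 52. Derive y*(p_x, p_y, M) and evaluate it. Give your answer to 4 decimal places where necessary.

Let x' = x−5, y' = y−2. MRS = (1/2)·y'/x' = p_x/p_y.
Substituting into the budget: x* = 5 + 1/3·(M − 5·p_x − 2·p_y)/p_x, and y* = 2 + 2/3·(…)/p_y.
Discretionary income = 52 − 5·6.2 − 2·4.25 = 12.5; y* = 2 + 2/3·12.5/4.25 = 3.9608.

y* = 3.9608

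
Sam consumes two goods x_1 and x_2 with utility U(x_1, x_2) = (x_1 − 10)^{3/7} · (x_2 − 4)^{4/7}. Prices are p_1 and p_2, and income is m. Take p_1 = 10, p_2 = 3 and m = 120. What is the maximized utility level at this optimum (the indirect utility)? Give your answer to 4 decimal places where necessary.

V = 0.8041

Let x_1' = x_1−10, x_2' = x_2−4. MRS = (3/4)·x_2'/x_1' = p_1/p_2.
Substituting into the budget: x_1* = 10 + 3/7·(m − 10·p_1 − 4·p_2)/p_1, and x_2* = 4 + 4/7·(…)/p_2.
Discretionary income = 120 − 10·10 − 4·3 = 8; x_1* = 10 + 3/7·8/10 = 10.3429; x_2* = 4 + 4/7·8/3 = 5.5238.
Utility at the optimum: U(10.3429, 5.5238) = 0.8041.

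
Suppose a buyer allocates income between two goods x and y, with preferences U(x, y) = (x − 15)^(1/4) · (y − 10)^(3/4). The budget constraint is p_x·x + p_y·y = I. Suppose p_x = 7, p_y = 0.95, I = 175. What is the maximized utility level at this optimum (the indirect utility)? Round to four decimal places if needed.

V = 22.0277

MRS = (1/3)·(y−10)/(x−15). Tangency with p_x/p_y gives y−10 = 3·(p_x/p_y)·(x−15).
Substituting into the budget: x* = 15 + 0.25·(I − 15·p_x − 10·p_y)/p_x, and y* = 10 + 0.75·(…)/p_y.
Discretionary income = 175 − 15·7 − 10·0.95 = 60.5; x* = 15 + 0.25·60.5/7 = 17.1607; y* = 10 + 0.75·60.5/0.95 = 57.7632.
Utility at the optimum: U(17.1607, 57.7632) = 22.0277.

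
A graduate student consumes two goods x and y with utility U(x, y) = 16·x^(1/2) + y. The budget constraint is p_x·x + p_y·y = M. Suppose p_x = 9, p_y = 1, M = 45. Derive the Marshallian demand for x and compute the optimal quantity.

MU_x = 8/√x, MU_y = 1. Tangency: 8/√x = p_x/p_y.
Thus x* = (8·p_y/p_x)² — independent of M — with the rest of income spent on y.
Plugging in: x* = (8·1/9)² = 0.7901.

x* = 0.7901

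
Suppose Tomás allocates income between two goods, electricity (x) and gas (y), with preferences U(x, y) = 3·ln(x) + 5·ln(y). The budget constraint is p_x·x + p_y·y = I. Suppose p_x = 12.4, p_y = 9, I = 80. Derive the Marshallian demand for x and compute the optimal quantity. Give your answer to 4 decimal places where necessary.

x* = 2.4194

Tangency: MRS = (3/5)·y/x = p_x/p_y.
So 3·p_y·y = 5·p_x·x; combined with the budget, a share 0.375 of income goes to x.
Demand: x*(p_x,p_y,I) = 0.375·I/p_x and y* = 0.625·I/p_y.
At p_x=12.4, p_y=9, I=80: x* = 0.375·80/12.4 = 2.4194.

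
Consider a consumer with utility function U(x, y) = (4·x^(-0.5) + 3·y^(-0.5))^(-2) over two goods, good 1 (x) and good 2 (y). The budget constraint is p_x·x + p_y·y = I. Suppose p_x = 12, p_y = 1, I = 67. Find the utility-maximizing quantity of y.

y* = 17.7557

MU_x ∝ 4·x^(-1.5), MU_y ∝ 3·y^(-1.5), so MRS = (4/3)·(y/x)^(1.5) = p_x/p_y.
Hence y/x = ((3/4)·p_x/p_y)^(1/(1.5)), i.e. raised to the 2/3 power.
With the ratio pinned down, the budget gives x* = I/(p_x + p_y·(y/x)) and y* = (y/x)·x*.
Numerically y/x = 4.326749, so x* = 67/(12 + 1·4.326749) = 4.1037 and y* = 4.326749·4.1037 = 17.7557.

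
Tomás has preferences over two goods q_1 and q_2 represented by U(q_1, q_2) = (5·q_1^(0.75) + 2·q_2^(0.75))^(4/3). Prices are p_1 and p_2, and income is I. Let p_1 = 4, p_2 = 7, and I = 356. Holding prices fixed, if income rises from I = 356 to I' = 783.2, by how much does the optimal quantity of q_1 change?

MRS = MU_q_1/MU_q_2 = (5/2)·(q_2/q_1)^(0.25). Set equal to p_1/p_2.
Hence q_2/q_1 = ((2/5)·p_1/p_2)^(1/(0.25)), i.e. raised to the 4 power.
With the ratio pinned down, the budget gives q_1* = I/(p_1 + p_2·(q_2/q_1)) and q_2* = (q_2/q_1)·q_1*.
Numerically q_2/q_1 = 0.00273, so q_1* = 356/(4 + 7·0.00273) = 88.5769.
At I' = 783.2: q_1* = 194.8692. Change: 194.8692 − 88.5769 = 106.2923.

Δq_1* = 106.2923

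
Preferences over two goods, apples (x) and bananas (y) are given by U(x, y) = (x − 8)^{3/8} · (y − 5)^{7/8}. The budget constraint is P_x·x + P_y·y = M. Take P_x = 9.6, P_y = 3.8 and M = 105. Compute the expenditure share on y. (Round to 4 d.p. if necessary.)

share on y = 0.2423

This is Cobb-Douglas in (x−8, y−5): tangency gives 0.375·P_y·(y−5) = 0.875·P_x·(x−8).
Substituting into the budget: x* = 8 + 0.3·(M − 8·P_x − 5·P_y)/P_x, and y* = 5 + 0.7·(…)/P_y.
Discretionary income = 105 − 8·9.6 − 5·3.8 = 9.2; x* = 8 + 0.3·9.2/9.6 = 8.2875; y* = 5 + 0.7·9.2/3.8 = 6.6947.
Expenditure on y: 3.8·6.6947 = 25.44; share = 0.2423.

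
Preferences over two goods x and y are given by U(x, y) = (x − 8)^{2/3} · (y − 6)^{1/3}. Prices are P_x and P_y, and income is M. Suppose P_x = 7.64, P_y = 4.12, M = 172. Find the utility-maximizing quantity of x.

x* = 15.5183

MRS = 2·(y−6)/(x−8). Tangency with P_x/P_y gives y−6 = (1/2)·(P_x/P_y)·(x−8).
After buying the subsistence bundle (8, 6), a share 2/3 of the remaining income goes to x: x* = 8 + 2/3·(M − 8P_x − 6P_y)/P_x.
Discretionary income = 172 − 8·7.64 − 6·4.12 = 86.16; x* = 8 + 2/3·86.16/7.64 = 15.5183.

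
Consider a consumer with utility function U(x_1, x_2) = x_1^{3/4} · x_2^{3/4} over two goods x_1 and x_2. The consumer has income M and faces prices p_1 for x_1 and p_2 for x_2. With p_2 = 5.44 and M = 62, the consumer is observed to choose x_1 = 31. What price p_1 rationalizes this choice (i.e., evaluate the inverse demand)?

p_1 = 1

The MRS is x_2/x_1. Set MRS = p_1/p_2.
So 0.75·p_2·x_2 = 0.75·p_1·x_1; combined with the budget, a share 0.5 of income goes to x_1.
Demand: x_1*(p_1,p_2,M) = 0.5·M/p_1 and x_2* = 0.5·M/p_2.
Set x_1* = 31 in the demand function and solve for p_1: p_1 = 1.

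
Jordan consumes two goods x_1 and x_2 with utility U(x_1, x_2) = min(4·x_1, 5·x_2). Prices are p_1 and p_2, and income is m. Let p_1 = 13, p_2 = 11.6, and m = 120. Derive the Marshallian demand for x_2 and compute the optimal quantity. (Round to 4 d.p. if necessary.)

x_2* = 4.3088

Leontief preferences: the optimum is at the kink where x_1/5 = x_2/4, i.e. x_2 = (4/5)·x_1.
Budget: p_1·x_1 + p_2·(4/5)·x_1 = m, so (5·p_1 + 4·p_2)·x_1 = 5·m.
Demand: x_1*(p_1,p_2,m) = 5·m/(5·p_1 + 4·p_2), x_2* = 4·m/(5·p_1 + 4·p_2).
Here 5·13 + 4·11.6 = 111.4, giving x_2* = 4.3088.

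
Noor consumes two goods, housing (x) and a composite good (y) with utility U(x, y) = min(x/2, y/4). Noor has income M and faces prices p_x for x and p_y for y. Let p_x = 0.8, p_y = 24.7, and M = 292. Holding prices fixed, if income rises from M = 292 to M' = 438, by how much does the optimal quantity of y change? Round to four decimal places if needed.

Leontief preferences: the optimum is at the kink where x/2 = y/4, i.e. y = 2·x.
Budget: p_x·x + p_y·2·x = M, so (2·p_x + 4·p_y)·x = 2·M.
Demand: x*(p_x,p_y,M) = 2·M/(2·p_x + 4·p_y), y* = 4·M/(2·p_x + 4·p_y).
Here 2·0.8 + 4·24.7 = 100.4, giving y* = 11.6335.
At M' = 438: y* = 17.4502. Change: 17.4502 − 11.6335 = 5.8167.

Δy* = 5.8167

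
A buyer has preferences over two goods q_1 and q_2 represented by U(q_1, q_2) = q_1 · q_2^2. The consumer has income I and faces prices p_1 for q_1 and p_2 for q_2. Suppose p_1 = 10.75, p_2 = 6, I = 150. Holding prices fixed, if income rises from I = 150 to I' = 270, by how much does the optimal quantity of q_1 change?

Δq_1* = 3.7209

Tangency: MRS = (1/2)·q_2/q_1 = p_1/p_2.
Rearranging, p_2·q_2 = 2·p_1·q_1. Substituting into the budget gives p_1·q_1·(1 + 2) = I.
Demand: q_1*(p_1,p_2,I) = 1/3·I/p_1 and q_2* = 2/3·I/p_2.
At p_1=10.75, p_2=6, I=150: q_1* = 1/3·150/10.75 = 4.6512.
At I' = 270: q_1* = 8.3721. Change: 8.3721 − 4.6512 = 3.7209.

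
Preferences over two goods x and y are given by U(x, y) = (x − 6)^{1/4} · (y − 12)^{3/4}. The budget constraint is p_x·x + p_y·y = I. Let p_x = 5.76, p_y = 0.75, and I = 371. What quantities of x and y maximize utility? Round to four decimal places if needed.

After buying the subsistence bundle (6, 12), a share 0.25 of the remaining income goes to x: x* = 6 + 0.25·(I − 6p_x − 12p_y)/p_x.
Discretionary income = 371 − 6·5.76 − 12·0.75 = 327.44; x* = 6 + 0.25·327.44/5.76 = 20.2118; y* = 12 + 0.75·327.44/0.75 = 339.44.

x* = 20.2118, y* = 339.44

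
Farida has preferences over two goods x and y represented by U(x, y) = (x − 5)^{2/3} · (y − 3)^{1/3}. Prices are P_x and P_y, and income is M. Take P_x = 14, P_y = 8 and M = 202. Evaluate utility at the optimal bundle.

V = 4.919

After buying the subsistence bundle (5, 3), a share 2/3 of the remaining income goes to x: x* = 5 + 2/3·(M − 5P_x − 3P_y)/P_x.
Discretionary income = 202 − 5·14 − 3·8 = 108; x* = 5 + 2/3·108/14 = 10.1429; y* = 3 + 1/3·108/8 = 7.5.
Utility at the optimum: U(10.1429, 7.5) = 4.919.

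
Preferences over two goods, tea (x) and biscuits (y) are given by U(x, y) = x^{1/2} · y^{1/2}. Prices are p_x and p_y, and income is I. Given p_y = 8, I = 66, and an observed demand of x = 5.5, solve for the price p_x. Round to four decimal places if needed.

p_x = 6

Tangency: MRS = y/x = p_x/p_y.
Rearranging, p_y·y = p_x·x. Substituting into the budget gives p_x·x·(1 + 1) = I.
Demand: x*(p_x,p_y,I) = 0.5·I/p_x and y* = 0.5·I/p_y.
Set x* = 5.5 in the demand function and solve for p_x: p_x = 6.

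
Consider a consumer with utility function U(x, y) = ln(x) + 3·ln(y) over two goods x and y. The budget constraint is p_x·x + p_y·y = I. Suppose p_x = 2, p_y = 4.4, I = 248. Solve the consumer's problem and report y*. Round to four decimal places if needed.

MU_x/MU_y = (y)/(3·x); tangency sets this equal to p_x/p_y.
So p_y·y = 3·p_x·x; combined with the budget, a share 0.25 of income goes to x.
Demand: x*(p_x,p_y,I) = 0.25·I/p_x and y* = 0.75·I/p_y.
At p_x=2, p_y=4.4, I=248: y* = 0.75·248/4.4 = 42.2727.

y* = 42.2727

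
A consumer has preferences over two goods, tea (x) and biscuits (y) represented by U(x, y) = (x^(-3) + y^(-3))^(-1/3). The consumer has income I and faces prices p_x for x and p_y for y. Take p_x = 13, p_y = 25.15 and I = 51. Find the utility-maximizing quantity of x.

From the CES first-order condition, (y/x)^(4) = p_x/p_y.
Hence y/x = (p_x/p_y)^(1/(4)), i.e. raised to the 0.25 power.
Substitute y = (y/x)·x into the budget: x* = I/(p_x + p_y·(y/x)).
Numerically y/x = 0.847913, so x* = 51/(13 + 25.15·0.847913) = 1.4858.

x* = 1.4858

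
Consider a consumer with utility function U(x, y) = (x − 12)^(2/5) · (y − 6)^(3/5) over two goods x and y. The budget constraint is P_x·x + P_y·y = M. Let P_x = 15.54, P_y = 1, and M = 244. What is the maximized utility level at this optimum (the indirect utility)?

MRS = (2/3)·(y−6)/(x−12). Tangency with P_x/P_y gives y−6 = (3/2)·(P_x/P_y)·(x−12).
After buying the subsistence bundle (12, 6), a share 0.4 of the remaining income goes to x: x* = 12 + 0.4·(M − 12P_x − 6P_y)/P_x.
Discretionary income = 244 − 12·15.54 − 6·1 = 51.52; x* = 12 + 0.4·51.52/15.54 = 13.3261; y* = 6 + 0.6·51.52/1 = 36.912.
Utility at the optimum: U(13.3261, 36.912) = 8.7722.

V = 8.7722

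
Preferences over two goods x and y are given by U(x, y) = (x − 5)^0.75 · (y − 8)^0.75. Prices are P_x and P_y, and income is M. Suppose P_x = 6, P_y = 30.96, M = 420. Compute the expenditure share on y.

After buying the subsistence bundle (5, 8), a share 0.5 of the remaining income goes to x: x* = 5 + 0.5·(M − 5P_x − 8P_y)/P_x.
Discretionary income = 420 − 5·6 − 8·30.96 = 142.32; x* = 5 + 0.5·142.32/6 = 16.86; y* = 8 + 0.5·142.32/30.96 = 10.2984.
Expenditure on y: 30.96·10.2984 = 318.84; share = 0.7591.

share on y = 0.7591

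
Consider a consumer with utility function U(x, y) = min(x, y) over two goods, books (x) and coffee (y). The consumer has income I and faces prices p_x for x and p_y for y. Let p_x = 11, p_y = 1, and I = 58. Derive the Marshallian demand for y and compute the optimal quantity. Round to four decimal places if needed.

Leontief preferences: the optimum is at the kink where x/1 = y/1, i.e. y = x.
Budget: p_x·x + p_y·x = I, so (p_x + p_y)·x = I.
Demand: x*(p_x,p_y,I) = I/(p_x + p_y), y* = I/(p_x + p_y).
Here 11 + 1 = 12, giving y* = 4.8333.

y* = 4.8333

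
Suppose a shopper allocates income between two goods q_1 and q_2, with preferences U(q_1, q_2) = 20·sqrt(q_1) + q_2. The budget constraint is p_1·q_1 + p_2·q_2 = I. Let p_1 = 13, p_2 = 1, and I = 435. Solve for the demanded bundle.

q_1* = 0.5917, q_2* = 427.3077

Set MRS = p_1/p_2: 10·q_1^(−1/2) = p_1/p_2.
Thus q_1* = (10·p_2/p_1)² — independent of I — with the rest of income spent on q_2.
Plugging in: q_1* = (10·1/13)² = 0.5917, q_2* = 427.3077.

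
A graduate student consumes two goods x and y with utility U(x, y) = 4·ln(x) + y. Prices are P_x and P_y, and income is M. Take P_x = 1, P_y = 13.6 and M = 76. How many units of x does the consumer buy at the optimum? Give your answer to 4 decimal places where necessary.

MU_x = 4/x, MU_y = 1. Tangency: 4/x = P_x/P_y.
So x*(P_x,P_y) = 4·P_y/P_x, independent of income; and y* = (M − 4·P_y)/P_y.
At the given prices: x* = 4·13.6/1 = 54.4.

x* = 54.4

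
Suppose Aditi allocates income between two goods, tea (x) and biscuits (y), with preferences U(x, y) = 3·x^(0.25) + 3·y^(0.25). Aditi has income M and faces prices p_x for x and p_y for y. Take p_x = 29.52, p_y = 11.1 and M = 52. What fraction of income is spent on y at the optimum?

share on y = 0.5808

From the CES first-order condition, (y/x)^(0.75) = p_x/p_y.
Hence y/x = (p_x/p_y)^(1/(0.75)), i.e. raised to the 4/3 power.
Substitute y = (y/x)·x into the budget: x* = M/(p_x + p_y·(y/x)).
Numerically y/x = 3.684607, so x* = 52/(29.52 + 11.1·3.684607) = 0.7384 and y* = 3.684607·0.7384 = 2.7208.
Expenditure on y: 11.1·2.7208 = 30.2014; share = 0.5808.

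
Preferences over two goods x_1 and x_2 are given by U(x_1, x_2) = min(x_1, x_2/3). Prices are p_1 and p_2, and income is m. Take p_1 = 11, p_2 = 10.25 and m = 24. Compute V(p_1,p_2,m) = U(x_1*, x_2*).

V = 0.5749

Demand: x_1*(p_1,p_2,m) = m/(p_1 + 3·p_2), x_2* = 3·m/(p_1 + 3·p_2).
Here 11 + 3·10.25 = 41.75, giving x_1* = 0.5749 and x_2* = 1.7246.
Utility at the optimum: U(0.5749, 1.7246) = 0.5749.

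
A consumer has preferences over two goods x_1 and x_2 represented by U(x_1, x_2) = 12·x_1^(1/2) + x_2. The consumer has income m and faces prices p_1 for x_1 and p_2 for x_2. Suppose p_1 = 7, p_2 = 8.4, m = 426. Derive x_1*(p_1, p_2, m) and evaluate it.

MU_x_1 = 6/√x_1, MU_x_2 = 1. Tangency: 6/√x_1 = p_1/p_2.
Solve: √x_1 = 6·p_2/p_1, so x_1*(p_1,p_2) = (6·p_2/p_1)², and x_2* = (m − p_1·x_1*)/p_2.
Plugging in: x_1* = (6·8.4/7)² = 51.84.

x_1* = 51.84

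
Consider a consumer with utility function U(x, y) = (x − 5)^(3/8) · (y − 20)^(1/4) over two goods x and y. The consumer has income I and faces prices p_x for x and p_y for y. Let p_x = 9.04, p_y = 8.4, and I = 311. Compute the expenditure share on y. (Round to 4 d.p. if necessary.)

share on y = 0.666

Discretionary income = 311 − 5·9.04 − 20·8.4 = 97.8; x* = 5 + 0.6·97.8/9.04 = 11.4912; y* = 20 + 0.4·97.8/8.4 = 24.6571.
Expenditure on y: 8.4·24.6571 = 207.12; share = 0.666.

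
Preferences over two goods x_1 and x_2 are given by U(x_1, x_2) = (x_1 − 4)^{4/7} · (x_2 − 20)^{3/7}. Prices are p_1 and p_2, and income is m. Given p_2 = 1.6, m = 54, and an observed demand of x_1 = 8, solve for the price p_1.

MRS = (4/3)·(x_2−20)/(x_1−4). Tangency with p_1/p_2 gives x_2−20 = (3/4)·(p_1/p_2)·(x_1−4).
Substituting into the budget: x_1* = 4 + 4/7·(m − 4·p_1 − 20·p_2)/p_1, and x_2* = 20 + 3/7·(…)/p_2.
Set x_1* = 8 in the demand function and solve for p_1: p_1 = 2.

p_1 = 2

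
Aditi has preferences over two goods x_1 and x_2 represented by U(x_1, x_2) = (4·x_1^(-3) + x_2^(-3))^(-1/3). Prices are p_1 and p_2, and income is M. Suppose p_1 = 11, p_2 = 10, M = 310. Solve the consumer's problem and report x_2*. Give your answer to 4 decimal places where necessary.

MU_x_1 ∝ 4·x_1^(-4), MU_x_2 ∝ x_2^(-4), so MRS = 4·(x_2/x_1)^(4) = p_1/p_2.
Solve for the ratio: x_2/x_1 = [(1/4)·p_1/p_2]^(0.25).
Substitute x_2 = (x_2/x_1)·x_1 into the budget: x_1* = M/(p_1 + p_2·(x_2/x_1)).
Numerically x_2/x_1 = 0.724158, so x_1* = 310/(11 + 10·0.724158) = 16.9941 and x_2* = 0.724158·16.9941 = 12.3064.

x_2* = 12.3064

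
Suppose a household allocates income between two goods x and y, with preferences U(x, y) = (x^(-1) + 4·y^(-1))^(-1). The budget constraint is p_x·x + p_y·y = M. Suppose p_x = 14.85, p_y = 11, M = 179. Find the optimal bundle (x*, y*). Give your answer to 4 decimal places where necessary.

MRS = MU_x/MU_y = (1/4)·(y/x)^(2). Set equal to p_x/p_y.
Solve for the ratio: y/x = [4·p_x/p_y]^(0.5).
With the ratio pinned down, the budget gives x* = M/(p_x + p_y·(y/x)) and y* = (y/x)·x*.
Numerically y/x = 2.32379, so x* = 179/(14.85 + 11·2.32379) = 4.4294 and y* = 2.32379·4.4294 = 10.293.

x* = 4.4294, y* = 10.293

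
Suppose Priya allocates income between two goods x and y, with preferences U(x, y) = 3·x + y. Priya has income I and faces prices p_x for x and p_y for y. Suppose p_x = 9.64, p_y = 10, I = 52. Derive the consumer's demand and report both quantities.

Linear utility — the consumer picks whichever good has higher MU/price: 3/9.64 = 0.3112 vs 1/10 = 0.1.
x gives more utility per dollar, so spend all income on x: x* = I/p_x, y* = 0.
Numerically: x* = 5.3942, y* = 0.

x* = 5.3942, y* = 0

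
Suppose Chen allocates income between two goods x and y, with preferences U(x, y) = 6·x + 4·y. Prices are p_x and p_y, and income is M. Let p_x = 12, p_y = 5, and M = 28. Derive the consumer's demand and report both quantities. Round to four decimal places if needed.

x* = 0, y* = 5.6

Perfect substitutes: compare marginal utility per dollar. 6/p_x vs 4/p_y → 0.5 vs 0.8.
y gives more utility per dollar, so spend all income on y: y* = M/p_y, x* = 0.
Numerically: x* = 0, y* = 5.6.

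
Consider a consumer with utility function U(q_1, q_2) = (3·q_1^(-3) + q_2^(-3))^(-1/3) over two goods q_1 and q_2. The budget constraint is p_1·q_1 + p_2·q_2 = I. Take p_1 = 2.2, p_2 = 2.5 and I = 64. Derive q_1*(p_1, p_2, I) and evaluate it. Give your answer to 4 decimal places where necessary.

Numerically q_2/q_1 = 0.735937, so q_1* = 64/(2.2 + 2.5·0.735937) = 15.8422.

q_1* = 15.8422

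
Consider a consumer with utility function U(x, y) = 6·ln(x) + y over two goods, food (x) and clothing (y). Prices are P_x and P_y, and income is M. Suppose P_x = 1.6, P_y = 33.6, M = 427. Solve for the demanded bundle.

MU_x = 6/x, MU_y = 1. Tangency: 6/x = P_x/P_y.
So x*(P_x,P_y) = 6·P_y/P_x, independent of income; and y* = (M − 6·P_y)/P_y.
At the given prices: x* = 6·33.6/1.6 = 126, and y* = 6.7083.

x* = 126, y* = 6.7083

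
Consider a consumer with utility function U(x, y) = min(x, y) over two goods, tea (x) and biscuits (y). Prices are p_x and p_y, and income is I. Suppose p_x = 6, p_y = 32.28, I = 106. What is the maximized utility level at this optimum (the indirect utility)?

V = 2.7691

With perfect complements, no substitution: consume in ratio x:y = 1:1.
Budget: p_x·x + p_y·x = I, so (p_x + p_y)·x = I.
Demand: x*(p_x,p_y,I) = I/(p_x + p_y), y* = I/(p_x + p_y).
Here 6 + 32.28 = 38.28, giving x* = 2.7691 and y* = 2.7691.
Utility at the optimum: U(2.7691, 2.7691) = 2.7691.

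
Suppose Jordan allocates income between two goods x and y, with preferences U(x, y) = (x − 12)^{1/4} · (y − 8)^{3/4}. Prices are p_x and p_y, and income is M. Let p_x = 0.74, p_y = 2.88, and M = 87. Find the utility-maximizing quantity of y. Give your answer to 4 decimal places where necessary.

Discretionary income = 87 − 12·0.74 − 8·2.88 = 55.08; y* = 8 + 0.75·55.08/2.88 = 22.3438.

y* = 22.3438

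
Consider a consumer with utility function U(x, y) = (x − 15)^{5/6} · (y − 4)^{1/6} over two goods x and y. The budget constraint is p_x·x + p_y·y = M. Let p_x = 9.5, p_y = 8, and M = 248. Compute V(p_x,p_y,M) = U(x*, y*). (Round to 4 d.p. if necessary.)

Discretionary income = 248 − 15·9.5 − 4·8 = 73.5; x* = 15 + 5/6·73.5/9.5 = 21.4474; y* = 4 + 1/6·73.5/8 = 5.5312.
Utility at the optimum: U(21.4474, 5.5312) = 5.0737.

V = 5.0737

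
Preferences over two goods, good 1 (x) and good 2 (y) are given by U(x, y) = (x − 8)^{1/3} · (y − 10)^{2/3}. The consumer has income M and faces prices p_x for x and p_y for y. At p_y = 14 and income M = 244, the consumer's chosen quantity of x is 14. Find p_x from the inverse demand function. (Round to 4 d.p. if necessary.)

p_x = 4

MRS = (1/2)·(y−10)/(x−8). Tangency with p_x/p_y gives y−10 = 2·(p_x/p_y)·(x−8).
Substituting into the budget: x* = 8 + 1/3·(M − 8·p_x − 10·p_y)/p_x, and y* = 10 + 2/3·(…)/p_y.
Set x* = 14 in the demand function and solve for p_x: p_x = 4.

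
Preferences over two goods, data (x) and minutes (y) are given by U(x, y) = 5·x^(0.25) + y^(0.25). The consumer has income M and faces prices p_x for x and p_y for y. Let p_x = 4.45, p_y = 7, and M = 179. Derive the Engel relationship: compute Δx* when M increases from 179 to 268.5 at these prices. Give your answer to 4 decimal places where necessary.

Δx* = 18.2745

Numerically y/x = 0.063933, so x* = 179/(4.45 + 7·0.063933) = 36.549.
At M' = 268.5: x* = 54.8236. Change: 54.8236 − 36.549 = 18.2745.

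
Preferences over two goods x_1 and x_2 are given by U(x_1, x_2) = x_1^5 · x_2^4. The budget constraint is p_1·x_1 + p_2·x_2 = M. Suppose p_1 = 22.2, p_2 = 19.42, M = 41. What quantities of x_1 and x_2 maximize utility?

x_1* = 1.026, x_2* = 0.9383

The MRS is (5/4)·x_2/x_1. Set MRS = p_1/p_2.
So 5·p_2·x_2 = 4·p_1·x_1; combined with the budget, a share 5/9 of income goes to x_1.
Demand: x_1*(p_1,p_2,M) = 5/9·M/p_1 and x_2* = 4/9·M/p_2.
At p_1=22.2, p_2=19.42, M=41: x_1* = 5/9·41/22.2 = 1.026, x_2* = 0.9383.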